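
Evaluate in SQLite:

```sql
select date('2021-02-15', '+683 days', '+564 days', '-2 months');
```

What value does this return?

Applying '+683 days' to 2021-02-15: counting 683 days forward gives 2022-12-30.
Applying '+564 days' to 2022-12-30: counting 564 days forward gives 2024-07-16.
Adding -2 months to 2024-07-16 gives 2024-05-16.

2024-05-16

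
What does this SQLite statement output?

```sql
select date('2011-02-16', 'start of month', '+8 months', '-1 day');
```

2011-09-30

`start of month` rewinds 2011-02-16 to 2011-02-01.
Adding +8 months to 2011-02-01 gives 2011-10-01.
Going back 1 day from 2011-10-01 reaches 2011-09-30 (last day of September, 30 days).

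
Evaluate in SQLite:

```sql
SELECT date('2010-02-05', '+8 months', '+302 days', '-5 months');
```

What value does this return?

Adding +8 months to 2010-02-05 gives 2010-10-05.
Applying '+302 days' to 2010-10-05: counting 302 days forward gives 2011-08-03.
Adding -5 months to 2011-08-03 gives 2011-03-03.

2011-03-03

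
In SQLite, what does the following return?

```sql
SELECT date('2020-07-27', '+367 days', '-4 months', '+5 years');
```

Applying '+367 days' to 2020-07-27: counting 367 days forward gives 2021-07-29.
Adding -4 months to 2021-07-29 gives 2021-03-29.
Adding +5 years to 2021-03-29 gives 2026-03-29.

2026-03-29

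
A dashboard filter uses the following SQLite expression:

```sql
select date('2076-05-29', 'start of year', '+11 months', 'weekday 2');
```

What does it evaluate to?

`start of year` rewinds 2076-05-29 to 2076-01-01.
Adding +11 months to 2076-01-01 gives 2076-12-01.
`weekday 2` advances to the next Tuesday; 2076-12-01 is already a Tuesday, so it stays at 2076-12-01.

2076-12-01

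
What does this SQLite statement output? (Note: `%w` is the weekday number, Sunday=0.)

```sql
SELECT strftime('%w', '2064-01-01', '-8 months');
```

2

First apply '-8 months': 2064-01-01 → 2063-05-01.
2063-05-01 is a Tuesday; with Sunday=0 that is 2.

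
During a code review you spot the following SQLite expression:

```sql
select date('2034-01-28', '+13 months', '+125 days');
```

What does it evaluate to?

Adding +13 months to 2034-01-28 gives 2035-02-28.
Applying '+125 days' to 2035-02-28: counting 125 days forward gives 2035-07-03.

2035-07-03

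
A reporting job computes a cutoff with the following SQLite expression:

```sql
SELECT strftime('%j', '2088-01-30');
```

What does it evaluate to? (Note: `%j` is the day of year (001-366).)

Day-of-year for 2088-01-30: days since 2088-01-01 inclusive = 30, zero-padded to 030.

030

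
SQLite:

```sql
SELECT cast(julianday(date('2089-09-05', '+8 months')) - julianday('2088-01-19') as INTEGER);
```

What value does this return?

837

Adding +8 months to 2089-09-05 gives 2090-05-05.
12 days remain in January 2088 after the 19th (31 − 19).
Full months from February 2088 through April 2090 contribute their day counts.
Then 5 days into May 2090.
Total: 12 + 29 + 31 + 30 + 31 + 30 + 31 + 31 + 30 + 31 + 30 + 31 + 31 + 28 + 31 + 30 + 31 + 30 + 31 + 31 + 30 + 31 + 30 + 31 + 31 + 28 + 31 + 30 + 5 = 837.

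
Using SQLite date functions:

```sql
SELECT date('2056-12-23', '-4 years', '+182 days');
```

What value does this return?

Adding -4 years to 2056-12-23 gives 2052-12-23.
Applying '+182 days' to 2052-12-23: counting 182 days forward gives 2053-06-23.

2053-06-23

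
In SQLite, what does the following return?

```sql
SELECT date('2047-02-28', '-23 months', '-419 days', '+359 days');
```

Adding -23 months to 2047-02-28 gives 2045-03-28.
Applying '-419 days' to 2045-03-28: counting 419 days back gives 2044-02-03.
Applying '+359 days' to 2044-02-03: counting 359 days forward gives 2045-01-27.

2045-01-27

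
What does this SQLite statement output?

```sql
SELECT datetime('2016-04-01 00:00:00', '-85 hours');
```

-85 hours from 2016-04-01 00:00:00 is 2016-03-28 11:00:00 (crosses midnight).

2016-03-28 11:00:00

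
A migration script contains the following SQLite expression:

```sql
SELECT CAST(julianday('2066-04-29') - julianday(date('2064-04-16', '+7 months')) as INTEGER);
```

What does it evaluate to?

Adding +7 months to 2064-04-16 gives 2064-11-16.
14 days remain in November 2064 after the 16th (30 − 16).
Full months from December 2064 through March 2066 contribute their day counts.
Then 29 days into April 2066.
Total: 14 + 31 + 31 + 28 + 31 + 30 + 31 + 30 + 31 + 31 + 30 + 31 + 30 + 31 + 31 + 28 + 31 + 29 = 529.

529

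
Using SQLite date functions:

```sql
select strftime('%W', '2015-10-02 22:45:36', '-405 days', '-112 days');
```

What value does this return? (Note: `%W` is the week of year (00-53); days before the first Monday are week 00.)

17

First apply '-405 days', '-112 days': 2015-10-02 22:45:36 → 2014-05-03 22:45:36.
2014-05-03 is a Saturday. SQLite's %W counts Mondays since the year started; the result is 17.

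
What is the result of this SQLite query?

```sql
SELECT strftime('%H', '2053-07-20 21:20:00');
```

21

`%H` extracts the 2-digit hour (00-23): 21.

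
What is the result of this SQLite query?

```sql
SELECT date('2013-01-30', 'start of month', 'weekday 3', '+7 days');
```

2013-01-09

`start of month` rewinds 2013-01-30 to 2013-01-01.
`weekday 3` advances to the next Wednesday; 2013-01-01 is a Tuesday, so it moves forward to 2013-01-02.
Advancing 7 more days within January lands on 2013-01-09.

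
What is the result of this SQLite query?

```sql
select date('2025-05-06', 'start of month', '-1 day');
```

`start of month` rewinds 2025-05-06 to 2025-05-01.
Going back 1 day from 2025-05-01 reaches 2025-04-30 (last day of April, 30 days).

2025-04-30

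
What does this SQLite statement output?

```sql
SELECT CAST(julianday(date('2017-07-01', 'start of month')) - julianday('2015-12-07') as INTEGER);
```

`start of month` rewinds 2017-07-01 to 2017-07-01.
24 days remain in December 2015 after the 7th (31 − 7).
Full months from January 2016 through June 2017 contribute their day counts.
Then 1 day into July 2017.
Total: 24 + 31 + 29 + 31 + 30 + 31 + 30 + 31 + 31 + 30 + 31 + 30 + 31 + 31 + 28 + 31 + 30 + 31 + 30 + 1 = 572.

572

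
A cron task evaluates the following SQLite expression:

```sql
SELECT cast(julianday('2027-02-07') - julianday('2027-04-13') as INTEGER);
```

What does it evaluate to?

21 days remain in February 2027 after the 7th (28 − 7).
March 2027: 31 days.
Then 13 days into April 2027.
Total: 21 + 31 + 13 = 65.
The subtraction is earlier − later, so the result is −65 → -65.

-65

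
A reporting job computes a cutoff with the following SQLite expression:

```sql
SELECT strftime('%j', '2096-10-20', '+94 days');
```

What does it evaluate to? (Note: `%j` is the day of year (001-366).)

022

First apply '+94 days': 2096-10-20 → 2097-01-22.
Day-of-year for 2097-01-22: days since 2097-01-01 inclusive = 22, zero-padded to 022.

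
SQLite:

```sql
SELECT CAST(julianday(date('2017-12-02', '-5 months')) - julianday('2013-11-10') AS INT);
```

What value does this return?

Adding -5 months to 2017-12-02 gives 2017-07-02.
20 days remain in November 2013 after the 10th (30 − 10).
Full months from December 2013 through June 2017 contribute their day counts.
Then 2 days into July 2017.
Total: 20 + 31 + 31 + 28 + 31 + 30 + 31 + 30 + 31 + 31 + 30 + 31 + 30 + 31 + 31 + 28 + 31 + 30 + 31 + 30 + 31 + 31 + 30 + 31 + 30 + 31 + 31 + 29 + 31 + 30 + 31 + 30 + 31 + 31 + 30 + 31 + 30 + 31 + 31 + 28 + 31 + 30 + 31 + 30 + 2 = 1330.

1330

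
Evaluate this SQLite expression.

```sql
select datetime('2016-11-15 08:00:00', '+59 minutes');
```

2016-11-15 08:59:00

+59 minutes from 2016-11-15 08:00:00 is 2016-11-15 08:59:00.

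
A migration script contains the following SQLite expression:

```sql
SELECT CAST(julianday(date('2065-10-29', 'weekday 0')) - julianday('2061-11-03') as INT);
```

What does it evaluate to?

`weekday 0` advances to the next Sunday; 2065-10-29 is a Thursday, so it moves forward to 2065-11-01.
27 days remain in November 2061 after the 3rd (30 − 3).
Full months from December 2061 through October 2065 contribute their day counts.
Then 1 day into November 2065.
Total: 27 + 31 + 31 + 28 + 31 + 30 + 31 + 30 + 31 + 31 + 30 + 31 + 30 + 31 + 31 + 28 + 31 + 30 + 31 + 30 + 31 + 31 + 30 + 31 + 30 + 31 + 31 + 29 + 31 + 30 + 31 + 30 + 31 + 31 + 30 + 31 + 30 + 31 + 31 + 28 + 31 + 30 + 31 + 30 + 31 + 31 + 30 + 31 + 1 = 1459.

1459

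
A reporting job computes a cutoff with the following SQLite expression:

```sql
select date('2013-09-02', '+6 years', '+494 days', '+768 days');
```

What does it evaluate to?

2023-02-15

Adding +6 years to 2013-09-02 gives 2019-09-02.
Applying '+494 days' to 2019-09-02: counting 494 days forward gives 2021-01-08.
Applying '+768 days' to 2021-01-08: counting 768 days forward gives 2023-02-15.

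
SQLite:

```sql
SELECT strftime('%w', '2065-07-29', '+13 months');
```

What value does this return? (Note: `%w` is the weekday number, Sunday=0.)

First apply '+13 months': 2065-07-29 → 2066-08-29.
2066-08-29 is a Sunday; with Sunday=0 that is 0.

0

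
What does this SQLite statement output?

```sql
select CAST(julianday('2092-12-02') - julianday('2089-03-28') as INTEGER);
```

1345

3 days remain in March 2089 after the 28th (31 − 28).
Full months from April 2089 through November 2092 contribute their day counts.
Then 2 days into December 2092.
Total: 3 + 30 + 31 + 30 + 31 + 31 + 30 + 31 + 30 + 31 + 31 + 28 + 31 + 30 + 31 + 30 + 31 + 31 + 30 + 31 + 30 + 31 + 31 + 28 + 31 + 30 + 31 + 30 + 31 + 31 + 30 + 31 + 30 + 31 + 31 + 29 + 31 + 30 + 31 + 30 + 31 + 31 + 30 + 31 + 30 + 2 = 1345.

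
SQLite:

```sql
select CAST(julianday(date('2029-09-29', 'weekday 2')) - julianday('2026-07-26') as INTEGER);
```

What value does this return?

`weekday 2` advances to the next Tuesday; 2029-09-29 is a Saturday, so it moves forward to 2029-10-02.
5 days remain in July 2026 after the 26th (31 − 26).
Full months from August 2026 through September 2029 contribute their day counts.
Then 2 days into October 2029.
Total: 5 + 31 + 30 + 31 + 30 + 31 + 31 + 28 + 31 + 30 + 31 + 30 + 31 + 31 + 30 + 31 + 30 + 31 + 31 + 29 + 31 + 30 + 31 + 30 + 31 + 31 + 30 + 31 + 30 + 31 + 31 + 28 + 31 + 30 + 31 + 30 + 31 + 31 + 30 + 2 = 1164.

1164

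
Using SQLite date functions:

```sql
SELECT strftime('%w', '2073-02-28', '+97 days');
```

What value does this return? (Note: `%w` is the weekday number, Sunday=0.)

First apply '+97 days': 2073-02-28 → 2073-06-05.
2073-06-05 is a Monday; with Sunday=0 that is 1.

1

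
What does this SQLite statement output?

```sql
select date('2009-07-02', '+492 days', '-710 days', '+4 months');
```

2009-03-26

Applying '+492 days' to 2009-07-02: counting 492 days forward gives 2010-11-06.
Applying '-710 days' to 2010-11-06: counting 710 days back gives 2008-11-26.
Adding +4 months to 2008-11-26 gives 2009-03-26.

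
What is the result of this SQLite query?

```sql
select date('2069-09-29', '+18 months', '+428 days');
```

Adding +18 months to 2069-09-29 gives 2071-03-29.
Applying '+428 days' to 2071-03-29: counting 428 days forward gives 2072-05-30.

2072-05-30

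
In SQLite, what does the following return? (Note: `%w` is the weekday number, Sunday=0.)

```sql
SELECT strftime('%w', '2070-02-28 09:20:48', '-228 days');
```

First apply '-228 days': 2070-02-28 09:20:48 → 2069-07-15 09:20:48.
2069-07-15 is a Monday; with Sunday=0 that is 1.

1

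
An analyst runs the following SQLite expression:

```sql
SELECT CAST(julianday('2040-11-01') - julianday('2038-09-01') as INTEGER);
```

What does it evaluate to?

792

29 days remain in September 2038 after the 1st (30 − 1).
Full months from October 2038 through October 2040 contribute their day counts.
Then 1 day into November 2040.
Total: 29 + 31 + 30 + 31 + 31 + 28 + 31 + 30 + 31 + 30 + 31 + 31 + 30 + 31 + 30 + 31 + 31 + 29 + 31 + 30 + 31 + 30 + 31 + 31 + 30 + 31 + 1 = 792.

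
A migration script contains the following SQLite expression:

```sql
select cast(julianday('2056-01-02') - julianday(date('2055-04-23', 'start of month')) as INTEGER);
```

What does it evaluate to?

276

`start of month` rewinds 2055-04-23 to 2055-04-01.
29 days remain in April 2055 after the 1st (30 − 1).
Full months from May 2055 through December 2055 contribute their day counts.
Then 2 days into January 2056.
Total: 29 + 31 + 30 + 31 + 31 + 30 + 31 + 30 + 31 + 2 = 276.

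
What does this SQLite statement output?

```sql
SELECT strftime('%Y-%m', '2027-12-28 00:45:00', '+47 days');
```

First apply '+47 days': 2027-12-28 00:45:00 → 2028-02-13 00:45:00.
`%Y-%m` extracts the year-month: 2028-02.

2028-02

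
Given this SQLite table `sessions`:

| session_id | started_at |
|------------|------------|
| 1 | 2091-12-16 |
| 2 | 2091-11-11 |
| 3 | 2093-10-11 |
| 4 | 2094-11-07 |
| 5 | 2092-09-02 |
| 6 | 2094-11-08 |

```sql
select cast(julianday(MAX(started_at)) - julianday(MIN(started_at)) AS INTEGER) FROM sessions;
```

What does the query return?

1093

MIN = 2091-11-11, MAX = 2094-11-08.
19 days remain in November 2091 after the 11th (30 − 11).
Full months from December 2091 through October 2094 contribute their day counts.
Then 8 days into November 2094.
Total: 19 + 31 + 31 + 29 + 31 + 30 + 31 + 30 + 31 + 31 + 30 + 31 + 30 + 31 + 31 + 28 + 31 + 30 + 31 + 30 + 31 + 31 + 30 + 31 + 30 + 31 + 31 + 28 + 31 + 30 + 31 + 30 + 31 + 31 + 30 + 31 + 8 = 1093.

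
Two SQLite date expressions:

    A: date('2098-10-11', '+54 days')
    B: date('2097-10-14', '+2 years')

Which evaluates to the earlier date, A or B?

A = 2098-12-04.
B = 2099-10-14.
A is earlier.

A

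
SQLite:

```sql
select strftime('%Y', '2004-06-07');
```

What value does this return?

2004

`%Y` extracts the 4-digit year: 2004.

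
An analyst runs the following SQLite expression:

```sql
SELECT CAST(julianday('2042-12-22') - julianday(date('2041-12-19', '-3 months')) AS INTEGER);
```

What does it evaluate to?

459

Adding -3 months to 2041-12-19 gives 2041-09-19.
11 days remain in September 2041 after the 19th (30 − 19).
Full months from October 2041 through November 2042 contribute their day counts.
Then 22 days into December 2042.
Total: 11 + 31 + 30 + 31 + 31 + 28 + 31 + 30 + 31 + 30 + 31 + 31 + 30 + 31 + 30 + 22 = 459.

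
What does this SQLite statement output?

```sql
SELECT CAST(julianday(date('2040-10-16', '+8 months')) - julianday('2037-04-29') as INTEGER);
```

Adding +8 months to 2040-10-16 gives 2041-06-16.
1 day remains in April 2037 after the 29th (30 − 29).
Full months from May 2037 through May 2041 contribute their day counts.
Then 16 days into June 2041.
Total: 1 + 31 + 30 + 31 + 31 + 30 + 31 + 30 + 31 + 31 + 28 + 31 + 30 + 31 + 30 + 31 + 31 + 30 + 31 + 30 + 31 + 31 + 28 + 31 + 30 + 31 + 30 + 31 + 31 + 30 + 31 + 30 + 31 + 31 + 29 + 31 + 30 + 31 + 30 + 31 + 31 + 30 + 31 + 30 + 31 + 31 + 28 + 31 + 30 + 31 + 16 = 1509.

1509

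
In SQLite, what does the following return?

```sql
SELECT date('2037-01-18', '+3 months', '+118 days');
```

2037-08-14

Adding +3 months to 2037-01-18 gives 2037-04-18.
Applying '+118 days' to 2037-04-18: counting 118 days forward gives 2037-08-14.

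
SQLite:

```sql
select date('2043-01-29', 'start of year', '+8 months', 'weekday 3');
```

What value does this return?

`start of year` rewinds 2043-01-29 to 2043-01-01.
Adding +8 months to 2043-01-01 gives 2043-09-01.
`weekday 3` advances to the next Wednesday; 2043-09-01 is a Tuesday, so it moves forward to 2043-09-02.

2043-09-02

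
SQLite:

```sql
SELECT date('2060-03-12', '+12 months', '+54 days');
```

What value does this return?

2061-05-05

Adding +12 months to 2060-03-12 gives 2061-03-12.
Applying '+54 days' to 2061-03-12: counting 54 days forward gives 2061-05-05.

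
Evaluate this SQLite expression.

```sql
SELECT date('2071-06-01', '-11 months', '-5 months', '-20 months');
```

2068-06-01

Adding -11 months to 2071-06-01 gives 2070-07-01.
Adding -5 months to 2070-07-01 gives 2070-02-01.
Adding -20 months to 2070-02-01 gives 2068-06-01.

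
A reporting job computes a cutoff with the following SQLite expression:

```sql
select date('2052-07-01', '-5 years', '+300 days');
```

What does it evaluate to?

Adding -5 years to 2052-07-01 gives 2047-07-01.
Applying '+300 days' to 2047-07-01: counting 300 days forward gives 2048-04-26.

2048-04-26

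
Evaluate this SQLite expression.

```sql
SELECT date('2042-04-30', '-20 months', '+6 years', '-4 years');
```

Adding -20 months to 2042-04-30 gives 2040-08-30.
Adding +6 years to 2040-08-30 gives 2046-08-30.
Adding -4 years to 2046-08-30 gives 2042-08-30.

2042-08-30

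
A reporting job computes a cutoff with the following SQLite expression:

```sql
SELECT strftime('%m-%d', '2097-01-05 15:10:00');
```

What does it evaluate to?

01-05

`%m-%d` extracts the month-day: 01-05.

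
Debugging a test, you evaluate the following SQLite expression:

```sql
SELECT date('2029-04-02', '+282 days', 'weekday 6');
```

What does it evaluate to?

Applying '+282 days' to 2029-04-02: counting 282 days forward gives 2030-01-09.
`weekday 6` advances to the next Saturday; 2030-01-09 is a Wednesday, so it moves forward to 2030-01-12.

2030-01-12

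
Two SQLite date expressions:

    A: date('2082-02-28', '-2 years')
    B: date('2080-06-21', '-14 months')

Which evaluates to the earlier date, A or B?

A = 2080-02-28.
B = 2079-04-21.
B is earlier.

B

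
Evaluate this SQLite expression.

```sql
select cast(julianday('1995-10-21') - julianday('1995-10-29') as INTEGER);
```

Both dates are in October 1995: 29 − 21 = 8.
The subtraction is earlier − later, so the result is −8 → -8.

-8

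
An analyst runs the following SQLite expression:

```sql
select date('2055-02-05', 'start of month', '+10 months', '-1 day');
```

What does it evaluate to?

`start of month` rewinds 2055-02-05 to 2055-02-01.
Adding +10 months to 2055-02-01 gives 2055-12-01.
Going back 1 day from 2055-12-01 reaches 2055-11-30 (last day of November, 30 days).

2055-11-30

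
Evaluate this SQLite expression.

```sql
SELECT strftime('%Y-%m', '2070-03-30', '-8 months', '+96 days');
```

First apply '-8 months', '+96 days': 2070-03-30 → 2069-11-03.
`%Y-%m` extracts the year-month: 2069-11.

2069-11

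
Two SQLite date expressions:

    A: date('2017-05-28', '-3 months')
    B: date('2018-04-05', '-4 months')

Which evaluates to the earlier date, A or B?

A

A = 2017-02-28.
B = 2017-12-05.
A is earlier.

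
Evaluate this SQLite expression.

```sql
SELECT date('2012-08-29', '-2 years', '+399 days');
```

2011-10-02

Adding -2 years to 2012-08-29 gives 2010-08-29.
Applying '+399 days' to 2010-08-29: counting 399 days forward gives 2011-10-02.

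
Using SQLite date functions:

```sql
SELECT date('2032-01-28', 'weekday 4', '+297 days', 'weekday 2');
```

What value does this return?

`weekday 4` advances to the next Thursday; 2032-01-28 is a Wednesday, so it moves forward to 2032-01-29.
Applying '+297 days' to 2032-01-29: counting 297 days forward gives 2032-11-21.
`weekday 2` advances to the next Tuesday; 2032-11-21 is a Sunday, so it moves forward to 2032-11-23.

2032-11-23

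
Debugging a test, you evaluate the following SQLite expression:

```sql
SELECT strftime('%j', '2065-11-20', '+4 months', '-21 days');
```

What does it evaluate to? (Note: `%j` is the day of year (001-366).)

058

First apply '+4 months', '-21 days': 2065-11-20 → 2066-02-27.
Day-of-year for 2066-02-27: days since 2066-01-01 inclusive = 58, zero-padded to 058.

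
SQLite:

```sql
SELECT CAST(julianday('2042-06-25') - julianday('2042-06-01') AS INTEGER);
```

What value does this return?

24

Both dates are in June 2042: 25 − 1 = 24.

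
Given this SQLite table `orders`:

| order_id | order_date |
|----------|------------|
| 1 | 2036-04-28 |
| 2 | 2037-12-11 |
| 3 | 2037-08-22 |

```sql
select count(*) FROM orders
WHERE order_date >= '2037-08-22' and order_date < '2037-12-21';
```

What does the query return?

Rows in [2037-08-22, 2037-12-21): 2037-12-11, 2037-08-22 → 2 rows.

2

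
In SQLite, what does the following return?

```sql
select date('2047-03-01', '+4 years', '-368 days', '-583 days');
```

Adding +4 years to 2047-03-01 gives 2051-03-01.
Applying '-368 days' to 2051-03-01: counting 368 days back gives 2050-02-26.
Applying '-583 days' to 2050-02-26: counting 583 days back gives 2048-07-23.

2048-07-23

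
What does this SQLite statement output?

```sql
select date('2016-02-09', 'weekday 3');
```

`weekday 3` advances to the next Wednesday; 2016-02-09 is a Tuesday, so it moves forward to 2016-02-10.

2016-02-10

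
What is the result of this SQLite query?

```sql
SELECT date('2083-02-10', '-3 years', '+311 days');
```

Adding -3 years to 2083-02-10 gives 2080-02-10.
Applying '+311 days' to 2080-02-10: counting 311 days forward gives 2080-12-17.

2080-12-17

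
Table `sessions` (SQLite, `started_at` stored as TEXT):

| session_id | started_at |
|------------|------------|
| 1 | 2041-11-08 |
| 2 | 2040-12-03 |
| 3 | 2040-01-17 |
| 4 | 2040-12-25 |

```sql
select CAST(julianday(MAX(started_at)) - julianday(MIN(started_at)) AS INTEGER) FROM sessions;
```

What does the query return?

661

MIN = 2040-01-17, MAX = 2041-11-08.
14 days remain in January 2040 after the 17th (31 − 17).
Full months from February 2040 through October 2041 contribute their day counts.
Then 8 days into November 2041.
Total: 14 + 29 + 31 + 30 + 31 + 30 + 31 + 31 + 30 + 31 + 30 + 31 + 31 + 28 + 31 + 30 + 31 + 30 + 31 + 31 + 30 + 31 + 8 = 661.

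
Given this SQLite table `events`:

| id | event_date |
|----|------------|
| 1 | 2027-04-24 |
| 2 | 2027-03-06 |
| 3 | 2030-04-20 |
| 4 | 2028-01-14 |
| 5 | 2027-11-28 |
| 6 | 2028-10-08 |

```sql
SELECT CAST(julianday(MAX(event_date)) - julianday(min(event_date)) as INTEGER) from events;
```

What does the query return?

MIN = 2027-03-06, MAX = 2030-04-20.
25 days remain in March 2027 after the 6th (31 − 6).
Full months from April 2027 through March 2030 contribute their day counts.
Then 20 days into April 2030.
Total: 25 + 30 + 31 + 30 + 31 + 31 + 30 + 31 + 30 + 31 + 31 + 29 + 31 + 30 + 31 + 30 + 31 + 31 + 30 + 31 + 30 + 31 + 31 + 28 + 31 + 30 + 31 + 30 + 31 + 31 + 30 + 31 + 30 + 31 + 31 + 28 + 31 + 20 = 1141.

1141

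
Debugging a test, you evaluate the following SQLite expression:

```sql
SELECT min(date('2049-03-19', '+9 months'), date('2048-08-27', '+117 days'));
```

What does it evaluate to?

2048-12-22

date('2049-03-19', '+9 months') → 2049-12-19.
date('2048-08-27', '+117 days') → 2048-12-22.
Earlier of the two is 2048-12-22.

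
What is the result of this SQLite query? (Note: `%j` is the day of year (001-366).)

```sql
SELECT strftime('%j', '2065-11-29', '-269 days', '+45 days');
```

First apply '-269 days', '+45 days': 2065-11-29 → 2065-04-19.
Day-of-year for 2065-04-19: days since 2065-01-01 inclusive = 109, zero-padded to 109.

109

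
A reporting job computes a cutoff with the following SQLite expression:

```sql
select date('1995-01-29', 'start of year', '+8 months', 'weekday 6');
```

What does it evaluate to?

1995-09-02

`start of year` rewinds 1995-01-29 to 1995-01-01.
Adding +8 months to 1995-01-01 gives 1995-09-01.
`weekday 6` advances to the next Saturday; 1995-09-01 is a Friday, so it moves forward to 1995-09-02.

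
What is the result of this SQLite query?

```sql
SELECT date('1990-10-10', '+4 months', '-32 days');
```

Adding +4 months to 1990-10-10 gives 1991-02-10.
Going back 10 days from 1991-02-10 reaches 1991-01-31 (last day of January, 31 days).
Going back 22 days within January lands on 1991-01-09.

1991-01-09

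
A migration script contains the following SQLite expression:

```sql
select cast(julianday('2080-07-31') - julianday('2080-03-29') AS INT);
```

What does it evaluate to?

2 days remain in March 2080 after the 29th (31 − 29).
April 2080: 30 days.
May 2080: 31 days.
June 2080: 30 days.
Then 31 days into July 2080.
Total: 2 + 30 + 31 + 30 + 31 = 124.

124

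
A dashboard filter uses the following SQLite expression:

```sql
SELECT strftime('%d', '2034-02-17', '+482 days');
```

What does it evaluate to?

14

First apply '+482 days': 2034-02-17 → 2035-06-14.
`%d` extracts the 2-digit day of month: 14.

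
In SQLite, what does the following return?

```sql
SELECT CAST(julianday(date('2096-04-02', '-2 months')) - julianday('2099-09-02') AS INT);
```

-1308

Adding -2 months to 2096-04-02 gives 2096-02-02.
27 days remain in February 2096 after the 2nd (29 − 2).
Full months from March 2096 through August 2099 contribute their day counts.
Then 2 days into September 2099.
Total: 27 + 31 + 30 + 31 + 30 + 31 + 31 + 30 + 31 + 30 + 31 + 31 + 28 + 31 + 30 + 31 + 30 + 31 + 31 + 30 + 31 + 30 + 31 + 31 + 28 + 31 + 30 + 31 + 30 + 31 + 31 + 30 + 31 + 30 + 31 + 31 + 28 + 31 + 30 + 31 + 30 + 31 + 31 + 2 = 1308.
The subtraction is earlier − later, so the result is −1308 → -1308.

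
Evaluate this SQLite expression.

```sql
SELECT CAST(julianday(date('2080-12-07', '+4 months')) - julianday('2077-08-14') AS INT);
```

Adding +4 months to 2080-12-07 gives 2081-04-07.
17 days remain in August 2077 after the 14th (31 − 14).
Full months from September 2077 through March 2081 contribute their day counts.
Then 7 days into April 2081.
Total: 17 + 30 + 31 + 30 + 31 + 31 + 28 + 31 + 30 + 31 + 30 + 31 + 31 + 30 + 31 + 30 + 31 + 31 + 28 + 31 + 30 + 31 + 30 + 31 + 31 + 30 + 31 + 30 + 31 + 31 + 29 + 31 + 30 + 31 + 30 + 31 + 31 + 30 + 31 + 30 + 31 + 31 + 28 + 31 + 7 = 1332.

1332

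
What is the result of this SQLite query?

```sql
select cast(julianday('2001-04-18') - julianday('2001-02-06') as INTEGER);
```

71

22 days remain in February 2001 after the 6th (28 − 6).
March 2001: 31 days.
Then 18 days into April 2001.
Total: 22 + 31 + 18 = 71.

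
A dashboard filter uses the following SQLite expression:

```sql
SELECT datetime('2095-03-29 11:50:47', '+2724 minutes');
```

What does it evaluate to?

2095-03-31 09:14:47

2724 minutes = 45h 24m; +2724 minutes from 2095-03-29 11:50:47 is 2095-03-31 09:14:47 (crosses midnight).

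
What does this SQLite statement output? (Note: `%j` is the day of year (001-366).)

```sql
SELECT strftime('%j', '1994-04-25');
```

115

Day-of-year for 1994-04-25: days since 1994-01-01 inclusive = 115, zero-padded to 115.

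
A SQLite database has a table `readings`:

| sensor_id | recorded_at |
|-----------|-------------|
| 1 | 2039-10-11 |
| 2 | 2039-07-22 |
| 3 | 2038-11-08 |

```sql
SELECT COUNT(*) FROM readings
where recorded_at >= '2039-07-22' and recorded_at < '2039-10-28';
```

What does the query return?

Rows in [2039-07-22, 2039-10-28): 2039-10-11, 2039-07-22 → 2 rows.

2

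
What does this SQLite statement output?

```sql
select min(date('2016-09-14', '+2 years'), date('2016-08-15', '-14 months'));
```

date('2016-09-14', '+2 years') → 2018-09-14.
date('2016-08-15', '-14 months') → 2015-06-15.
Earlier of the two is 2015-06-15.

2015-06-15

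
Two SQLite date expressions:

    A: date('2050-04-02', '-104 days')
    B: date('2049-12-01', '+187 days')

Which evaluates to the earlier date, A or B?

A = 2049-12-19.
B = 2050-06-06.
A is earlier.

A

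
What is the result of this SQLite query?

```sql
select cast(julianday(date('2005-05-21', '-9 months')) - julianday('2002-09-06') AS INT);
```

715

Adding -9 months to 2005-05-21 gives 2004-08-21.
24 days remain in September 2002 after the 6th (30 − 6).
Full months from October 2002 through July 2004 contribute their day counts.
Then 21 days into August 2004.
Total: 24 + 31 + 30 + 31 + 31 + 28 + 31 + 30 + 31 + 30 + 31 + 31 + 30 + 31 + 30 + 31 + 31 + 29 + 31 + 30 + 31 + 30 + 31 + 21 = 715.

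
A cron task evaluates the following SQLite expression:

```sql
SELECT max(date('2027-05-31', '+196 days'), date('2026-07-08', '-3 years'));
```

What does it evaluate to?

date('2027-05-31', '+196 days') → 2027-12-13.
date('2026-07-08', '-3 years') → 2023-07-08.
Later of the two is 2027-12-13.

2027-12-13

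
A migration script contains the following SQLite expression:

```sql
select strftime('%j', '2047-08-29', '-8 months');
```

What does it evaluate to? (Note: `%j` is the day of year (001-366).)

First apply '-8 months': 2047-08-29 → 2046-12-29.
Day-of-year for 2046-12-29: days since 2046-01-01 inclusive = 363, zero-padded to 363.

363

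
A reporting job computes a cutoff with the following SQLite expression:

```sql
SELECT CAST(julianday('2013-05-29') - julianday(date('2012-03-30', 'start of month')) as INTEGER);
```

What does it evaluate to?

454

`start of month` rewinds 2012-03-30 to 2012-03-01.
30 days remain in March 2012 after the 1st (31 − 1).
Full months from April 2012 through April 2013 contribute their day counts.
Then 29 days into May 2013.
Total: 30 + 30 + 31 + 30 + 31 + 31 + 30 + 31 + 30 + 31 + 31 + 28 + 31 + 30 + 29 = 454.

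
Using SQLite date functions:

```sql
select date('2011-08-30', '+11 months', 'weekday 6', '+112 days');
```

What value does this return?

2012-11-24

Adding +11 months to 2011-08-30 gives 2012-07-30.
`weekday 6` advances to the next Saturday; 2012-07-30 is a Monday, so it moves forward to 2012-08-04.
Applying '+112 days' to 2012-08-04: counting 112 days forward gives 2012-11-24.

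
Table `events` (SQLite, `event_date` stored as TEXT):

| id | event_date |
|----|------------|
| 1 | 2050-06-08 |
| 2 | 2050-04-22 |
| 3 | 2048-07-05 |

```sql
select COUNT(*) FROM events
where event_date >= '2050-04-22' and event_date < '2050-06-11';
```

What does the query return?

2

Rows in [2050-04-22, 2050-06-11): 2050-06-08, 2050-04-22 → 2 rows.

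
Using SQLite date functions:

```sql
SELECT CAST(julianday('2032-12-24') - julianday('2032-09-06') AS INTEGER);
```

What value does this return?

24 days remain in September 2032 after the 6th (30 − 6).
October 2032: 31 days.
November 2032: 30 days.
Then 24 days into December 2032.
Total: 24 + 31 + 30 + 24 = 109.

109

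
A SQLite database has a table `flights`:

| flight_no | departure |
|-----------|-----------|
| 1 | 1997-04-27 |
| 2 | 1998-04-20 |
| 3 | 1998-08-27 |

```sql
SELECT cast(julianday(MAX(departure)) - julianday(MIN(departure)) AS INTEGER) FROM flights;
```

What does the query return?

MIN = 1997-04-27, MAX = 1998-08-27.
3 days remain in April 1997 after the 27th (30 − 27).
Full months from May 1997 through July 1998 contribute their day counts.
Then 27 days into August 1998.
Total: 3 + 31 + 30 + 31 + 31 + 30 + 31 + 30 + 31 + 31 + 28 + 31 + 30 + 31 + 30 + 31 + 27 = 487.

487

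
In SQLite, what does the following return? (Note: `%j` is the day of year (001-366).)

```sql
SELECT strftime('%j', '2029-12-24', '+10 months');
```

First apply '+10 months': 2029-12-24 → 2030-10-24.
Day-of-year for 2030-10-24: days since 2030-01-01 inclusive = 297, zero-padded to 297.

297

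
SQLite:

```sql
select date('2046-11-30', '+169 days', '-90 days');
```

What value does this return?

2047-02-17

Applying '+169 days' to 2046-11-30: counting 169 days forward gives 2047-05-18.
Applying '-90 days' to 2047-05-18: counting 90 days back gives 2047-02-17.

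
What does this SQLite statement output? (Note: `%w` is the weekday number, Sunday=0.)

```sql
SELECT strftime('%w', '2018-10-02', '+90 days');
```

First apply '+90 days': 2018-10-02 → 2018-12-31.
2018-12-31 is a Monday; with Sunday=0 that is 1.

1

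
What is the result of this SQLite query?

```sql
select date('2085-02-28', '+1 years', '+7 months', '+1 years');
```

Adding +1 year to 2085-02-28 gives 2086-02-28.
Adding +7 months to 2086-02-28 gives 2086-09-28.
Adding +1 year to 2086-09-28 gives 2087-09-28.

2087-09-28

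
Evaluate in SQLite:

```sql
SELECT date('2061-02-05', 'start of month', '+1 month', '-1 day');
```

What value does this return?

`start of month` rewinds 2061-02-05 to 2061-02-01.
Adding +1 month to 2061-02-01 gives 2061-03-01.
Going back 1 day from 2061-03-01 reaches 2061-02-28 (last day of February, 28 days).

2061-02-28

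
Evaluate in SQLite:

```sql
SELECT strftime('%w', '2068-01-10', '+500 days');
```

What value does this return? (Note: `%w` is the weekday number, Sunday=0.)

5

First apply '+500 days': 2068-01-10 → 2069-05-24.
2069-05-24 is a Friday; with Sunday=0 that is 5.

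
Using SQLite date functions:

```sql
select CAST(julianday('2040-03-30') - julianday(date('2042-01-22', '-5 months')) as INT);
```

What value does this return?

-510

Adding -5 months to 2042-01-22 gives 2041-08-22.
1 day remains in March 2040 after the 30th (31 − 30).
Full months from April 2040 through July 2041 contribute their day counts.
Then 22 days into August 2041.
Total: 1 + 30 + 31 + 30 + 31 + 31 + 30 + 31 + 30 + 31 + 31 + 28 + 31 + 30 + 31 + 30 + 31 + 22 = 510.
The subtraction is earlier − later, so the result is −510 → -510.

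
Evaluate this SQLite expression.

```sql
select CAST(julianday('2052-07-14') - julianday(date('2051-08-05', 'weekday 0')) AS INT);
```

`weekday 0` advances to the next Sunday; 2051-08-05 is a Saturday, so it moves forward to 2051-08-06.
25 days remain in August 2051 after the 6th (31 − 6).
Full months from September 2051 through June 2052 contribute their day counts.
Then 14 days into July 2052.
Total: 25 + 30 + 31 + 30 + 31 + 31 + 29 + 31 + 30 + 31 + 30 + 14 = 343.

343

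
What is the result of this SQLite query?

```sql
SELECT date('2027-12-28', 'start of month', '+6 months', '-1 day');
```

`start of month` rewinds 2027-12-28 to 2027-12-01.
Adding +6 months to 2027-12-01 gives 2028-06-01.
Going back 1 day from 2028-06-01 reaches 2028-05-31 (last day of May, 31 days).

2028-05-31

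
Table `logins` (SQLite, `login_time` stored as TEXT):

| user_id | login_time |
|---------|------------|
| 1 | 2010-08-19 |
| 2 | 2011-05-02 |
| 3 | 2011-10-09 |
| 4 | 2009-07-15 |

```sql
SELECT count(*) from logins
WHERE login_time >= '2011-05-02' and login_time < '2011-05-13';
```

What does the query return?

1

Rows in [2011-05-02, 2011-05-13): 2011-05-02 → 1 row.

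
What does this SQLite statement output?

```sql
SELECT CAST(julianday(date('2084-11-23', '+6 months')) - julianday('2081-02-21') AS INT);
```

1552

Adding +6 months to 2084-11-23 gives 2085-05-23.
7 days remain in February 2081 after the 21st (28 − 21).
Full months from March 2081 through April 2085 contribute their day counts.
Then 23 days into May 2085.
Total: 7 + 31 + 30 + 31 + 30 + 31 + 31 + 30 + 31 + 30 + 31 + 31 + 28 + 31 + 30 + 31 + 30 + 31 + 31 + 30 + 31 + 30 + 31 + 31 + 28 + 31 + 30 + 31 + 30 + 31 + 31 + 30 + 31 + 30 + 31 + 31 + 29 + 31 + 30 + 31 + 30 + 31 + 31 + 30 + 31 + 30 + 31 + 31 + 28 + 31 + 30 + 23 = 1552.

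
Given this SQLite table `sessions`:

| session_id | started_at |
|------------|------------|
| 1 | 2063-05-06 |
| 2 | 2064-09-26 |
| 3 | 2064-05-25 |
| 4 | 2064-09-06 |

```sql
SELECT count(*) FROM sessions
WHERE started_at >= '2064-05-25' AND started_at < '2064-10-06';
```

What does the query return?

3

Rows in [2064-05-25, 2064-10-06): 2064-09-26, 2064-05-25, 2064-09-06 → 3 rows.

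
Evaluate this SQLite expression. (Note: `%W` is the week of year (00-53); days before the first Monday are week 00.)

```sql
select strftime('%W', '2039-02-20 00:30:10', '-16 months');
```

42

First apply '-16 months': 2039-02-20 00:30:10 → 2037-10-20 00:30:10.
2037-10-20 is a Tuesday. SQLite's %W counts Mondays since the year started; the result is 42.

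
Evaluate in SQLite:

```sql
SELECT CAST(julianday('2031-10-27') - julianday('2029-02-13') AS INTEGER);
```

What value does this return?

15 days remain in February 2029 after the 13th (28 − 13).
Full months from March 2029 through September 2031 contribute their day counts.
Then 27 days into October 2031.
Total: 15 + 31 + 30 + 31 + 30 + 31 + 31 + 30 + 31 + 30 + 31 + 31 + 28 + 31 + 30 + 31 + 30 + 31 + 31 + 30 + 31 + 30 + 31 + 31 + 28 + 31 + 30 + 31 + 30 + 31 + 31 + 30 + 27 = 986.

986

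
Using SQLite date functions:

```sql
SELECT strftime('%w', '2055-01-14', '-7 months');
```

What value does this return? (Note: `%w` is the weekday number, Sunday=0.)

0

First apply '-7 months': 2055-01-14 → 2054-06-14.
2054-06-14 is a Sunday; with Sunday=0 that is 0.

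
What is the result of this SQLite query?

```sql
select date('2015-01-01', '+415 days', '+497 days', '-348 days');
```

Applying '+415 days' to 2015-01-01: counting 415 days forward gives 2016-02-20.
Applying '+497 days' to 2016-02-20: counting 497 days forward gives 2017-07-01.
Applying '-348 days' to 2017-07-01: counting 348 days back gives 2016-07-18.

2016-07-18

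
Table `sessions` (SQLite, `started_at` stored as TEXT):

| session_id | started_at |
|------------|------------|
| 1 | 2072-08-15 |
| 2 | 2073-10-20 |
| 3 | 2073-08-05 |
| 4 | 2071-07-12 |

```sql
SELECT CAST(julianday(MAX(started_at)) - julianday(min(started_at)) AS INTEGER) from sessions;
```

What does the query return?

831

MIN = 2071-07-12, MAX = 2073-10-20.
19 days remain in July 2071 after the 12th (31 − 12).
Full months from August 2071 through September 2073 contribute their day counts.
Then 20 days into October 2073.
Total: 19 + 31 + 30 + 31 + 30 + 31 + 31 + 29 + 31 + 30 + 31 + 30 + 31 + 31 + 30 + 31 + 30 + 31 + 31 + 28 + 31 + 30 + 31 + 30 + 31 + 31 + 30 + 20 = 831.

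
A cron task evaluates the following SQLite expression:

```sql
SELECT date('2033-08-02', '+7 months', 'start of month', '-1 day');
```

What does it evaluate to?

Adding +7 months to 2033-08-02 gives 2034-03-02.
`start of month` rewinds 2034-03-02 to 2034-03-01.
Going back 1 day from 2034-03-01 reaches 2034-02-28 (last day of February, 28 days).

2034-02-28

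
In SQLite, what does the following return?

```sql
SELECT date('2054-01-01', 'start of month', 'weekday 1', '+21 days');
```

2054-01-26

`start of month` rewinds 2054-01-01 to 2054-01-01.
`weekday 1` advances to the next Monday; 2054-01-01 is a Thursday, so it moves forward to 2054-01-05.
Advancing 21 more days within January lands on 2054-01-26.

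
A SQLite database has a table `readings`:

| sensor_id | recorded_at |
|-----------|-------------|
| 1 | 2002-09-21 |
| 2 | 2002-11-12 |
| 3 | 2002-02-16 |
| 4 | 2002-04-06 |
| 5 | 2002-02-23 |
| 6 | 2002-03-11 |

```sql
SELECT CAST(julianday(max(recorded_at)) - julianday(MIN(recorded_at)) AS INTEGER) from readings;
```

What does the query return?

269

MIN = 2002-02-16, MAX = 2002-11-12.
12 days remain in February 2002 after the 16th (28 − 16).
Full months from March 2002 through October 2002 contribute their day counts.
Then 12 days into November 2002.
Total: 12 + 31 + 30 + 31 + 30 + 31 + 31 + 30 + 31 + 12 = 269.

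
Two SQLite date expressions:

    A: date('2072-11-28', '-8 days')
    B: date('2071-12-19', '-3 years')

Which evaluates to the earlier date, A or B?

A = 2072-11-20.
B = 2068-12-19.
B is earlier.

B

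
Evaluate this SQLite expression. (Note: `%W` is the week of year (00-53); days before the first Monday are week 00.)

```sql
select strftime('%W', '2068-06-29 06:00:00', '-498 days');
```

First apply '-498 days': 2068-06-29 06:00:00 → 2067-02-17 06:00:00.
2067-02-17 is a Thursday. SQLite's %W counts Mondays since the year started; the result is 07.

07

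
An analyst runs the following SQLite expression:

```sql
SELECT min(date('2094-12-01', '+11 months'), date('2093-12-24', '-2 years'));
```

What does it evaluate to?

2091-12-24

date('2094-12-01', '+11 months') → 2095-11-01.
date('2093-12-24', '-2 years') → 2091-12-24.
Earlier of the two is 2091-12-24.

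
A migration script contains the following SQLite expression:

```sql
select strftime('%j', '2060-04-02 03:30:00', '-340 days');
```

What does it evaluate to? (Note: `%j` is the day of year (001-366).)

118

First apply '-340 days': 2060-04-02 03:30:00 → 2059-04-28 03:30:00.
Day-of-year for 2059-04-28: days since 2059-01-01 inclusive = 118, zero-padded to 118.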